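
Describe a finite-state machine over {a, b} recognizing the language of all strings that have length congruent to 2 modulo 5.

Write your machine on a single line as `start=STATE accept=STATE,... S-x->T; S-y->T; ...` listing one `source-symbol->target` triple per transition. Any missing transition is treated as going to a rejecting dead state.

start=q0; accept=q2; q0-a->q1; q0-b->q1; q1-a->q2; q1-b->q2; q2-a->q3; q2-b->q3; q3-a->q4; q3-b->q4; q4-a->q0; q4-b->q0

Only the length mod 5 matters, so use a 5-cycle: from any state, every input symbol moves to the next state, wrapping q4 back to q0. Mark q2 accepting.
With 5 states:
        a   b  
>  q0   q1  q1 
   q1   q2  q2 
 * q2   q3  q3 
   q3   q4  q4 
   q4   q0  q0 
(> = start, * = accepting)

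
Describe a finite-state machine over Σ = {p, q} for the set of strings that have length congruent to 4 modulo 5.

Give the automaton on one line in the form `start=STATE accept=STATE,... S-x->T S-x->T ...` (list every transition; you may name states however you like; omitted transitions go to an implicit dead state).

Count input length modulo 5: every symbol advances one step around the cycle s0 → s1 → s2 → s3 → s4 → s0. Accept at s4.
With 5 states:
        p   q  
>  s0   s1  s1 
   s1   s2  s2 
   s2   s3  s3 
   s3   s4  s4 
 * s4   s0  s0 
(> = start, * = accepting)

start=s0 accept=s4 s0-p->s1 s0-q->s1 s1-p->s2 s1-q->s2 s2-p->s3 s2-q->s3 s3-p->s4 s3-q->s4 s4-p->s0 s4-q->s0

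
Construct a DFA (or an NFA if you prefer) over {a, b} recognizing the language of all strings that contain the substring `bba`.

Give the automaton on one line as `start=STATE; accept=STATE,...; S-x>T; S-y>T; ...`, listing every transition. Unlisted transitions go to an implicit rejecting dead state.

States q0..q2 record the length of the longest prefix of `bba` that matches the current input suffix. Reaching q3 means `bba` has been seen, and we stay there forever. Accept from q3.
A 4-state machine:
        a   b  
>  q0   q0  q1 
   q1   q0  q2 
   q2   q3  q2 
 * q3   q3  q3 
(> = start, * = accepting)

start=q0; accept=q3; q0-a>q0; q0-b>q1; q1-a>q0; q1-b>q2; q2-a>q3; q2-b>q2; q3-a>q3; q3-b>q3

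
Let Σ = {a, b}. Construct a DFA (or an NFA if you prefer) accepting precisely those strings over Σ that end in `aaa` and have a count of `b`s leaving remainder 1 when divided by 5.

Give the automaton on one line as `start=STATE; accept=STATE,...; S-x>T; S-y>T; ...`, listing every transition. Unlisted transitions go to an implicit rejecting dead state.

Build one automaton per condition and run them in lockstep. One (4 states) tracks how much of the suffix `aaa` has currently been matched; the other (5 states) tracks the count of `b`s modulo 5. Each combined state is a pair, one component from each; accept when both components accept. After merging equivalent states the machine shrinks.
With 8 states:
        a   b  
>  S0   S0  S1 
   S1   S2  S3 
   S2   S4  S3 
   S3   S3  S5 
   S4   S6  S3 
   S5   S5  S7 
 * S6   S6  S3 
   S7   S7  S0 
(> = start, * = accepting)

start=S0; accept=S6; S0-a>S0; S0-b>S1; S1-a>S2; S1-b>S3; S2-a>S4; S2-b>S3; S3-a>S3; S3-b>S5; S4-a>S6; S4-b>S3; S5-a>S5; S5-b>S7; S6-a>S6; S6-b>S3; S7-a>S7; S7-b>S0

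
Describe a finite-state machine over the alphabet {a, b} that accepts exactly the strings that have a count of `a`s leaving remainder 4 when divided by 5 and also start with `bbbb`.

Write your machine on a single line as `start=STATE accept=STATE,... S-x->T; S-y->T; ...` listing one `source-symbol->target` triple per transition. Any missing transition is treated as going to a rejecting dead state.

Run two small machines in parallel and take their product. One (5 states) tracks the count of `a`s modulo 5; the other (6 states) tracks whether the input so far still matches the prefix `bbbb`. Each combined state is a pair, one component from each; accept when both components accept.
With 14 states:
          a    b  
>  s0     s1   s2 
   s1     s3   s1 
   s2     s1   s4 
   s3     s5   s3 
   s4     s1   s6 
   s5     s7   s5 
   s6     s1   s8 
   s7     s9   s7 
   s8    s10   s8 
   s9     s1   s9 
   s10   s11  s10 
   s11   s12  s11 
   s12   s13  s12 
 * s13    s8  s13 
(> = start, * = accepting)

start=s0; accept=s13; s0-a->s1; s0-b->s2; s1-a->s3; s1-b->s1; s2-a->s1; s2-b->s4; s3-a->s5; s3-b->s3; s4-a->s1; s4-b->s6; s5-a->s7; s5-b->s5; s6-a->s1; s6-b->s8; s7-a->s9; s7-b->s7; s8-a->s10; s8-b->s8; s9-a->s1; s9-b->s9; s10-a->s11; s10-b->s10; s11-a->s12; s11-b->s11; s12-a->s13; s12-b->s12; s13-a->s8; s13-b->s13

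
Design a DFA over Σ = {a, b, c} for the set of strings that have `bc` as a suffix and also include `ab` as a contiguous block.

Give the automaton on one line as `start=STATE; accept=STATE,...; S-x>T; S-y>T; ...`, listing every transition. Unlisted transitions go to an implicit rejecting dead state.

start=q0; accept=q6; q0-a>q1; q0-b>q2; q0-c>q0; q1-a>q1; q1-b>q3; q1-c>q0; q2-a>q1; q2-b>q2; q2-c>q4; q3-a>q5; q3-b>q3; q3-c>q6; q4-a>q1; q4-b>q2; q4-c>q0; q5-a>q5; q5-b>q3; q5-c>q5; q6-a>q5; q6-b>q3; q6-c>q5

Run two small machines in parallel and take their product. One (3 states) tracks how much of the suffix `bc` has currently been matched; the other (3 states) tracks whether and how much of `ab` has been seen. Each combined state is a pair, one component from each; accept when both components accept.
A 7-state machine:
        a   b   c  
>  q0   q1  q2  q0 
   q1   q1  q3  q0 
   q2   q1  q2  q4 
   q3   q5  q3  q6 
   q4   q1  q2  q0 
   q5   q5  q3  q5 
 * q6   q5  q3  q5 
(> = start, * = accepting)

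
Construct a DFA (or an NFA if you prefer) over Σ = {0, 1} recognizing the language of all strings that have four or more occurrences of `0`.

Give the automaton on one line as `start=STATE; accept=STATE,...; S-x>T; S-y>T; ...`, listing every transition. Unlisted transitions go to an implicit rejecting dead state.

Only the number of `0`s matters, and only up to 5. Make a chain q0 → q1 → q2 → q3 → q4 → q5 advanced by each `0` (with q5 absorbing); every other symbol self-loops. The accepting set is {q4, q5}.
A 6-state machine:
        0   1  
>  q0   q1  q0 
   q1   q2  q1 
   q2   q3  q2 
   q3   q4  q3 
 * q4   q5  q4 
 * q5   q5  q5 
(> = start, * = accepting)

start=q0; accept=q4,q5; q0-0>q1; q0-1>q0; q1-0>q2; q1-1>q1; q2-0>q3; q2-1>q2; q3-0>q4; q3-1>q3; q4-0>q5; q4-1>q4; q5-0>q5; q5-1>q5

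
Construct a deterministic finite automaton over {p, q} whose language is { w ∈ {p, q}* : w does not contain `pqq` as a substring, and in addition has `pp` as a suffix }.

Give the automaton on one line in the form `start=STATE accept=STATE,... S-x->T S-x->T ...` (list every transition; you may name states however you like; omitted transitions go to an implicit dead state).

start=s0 accept=s2 s0-p->s1 s0-q->s0 s1-p->s2 s1-q->s3 s2-p->s2 s2-q->s3 s3-p->s1 s3-q->s4 s4-p->s5 s4-q->s4 s5-p->s6 s5-q->s4 s6-p->s6 s6-q->s4

Run two small machines in parallel and take their product. One (4 states) tracks partial matches of the forbidden pattern `pqq`; the other (3 states) tracks how much of the suffix `pp` has currently been matched. Each combined state is a pair, one component from each; accept when both components accept.
7 states suffice.
        p   q  
>  s0   s1  s0 
   s1   s2  s3 
 * s2   s2  s3 
   s3   s1  s4 
   s4   s5  s4 
   s5   s6  s4 
   s6   s6  s4 
(> = start, * = accepting)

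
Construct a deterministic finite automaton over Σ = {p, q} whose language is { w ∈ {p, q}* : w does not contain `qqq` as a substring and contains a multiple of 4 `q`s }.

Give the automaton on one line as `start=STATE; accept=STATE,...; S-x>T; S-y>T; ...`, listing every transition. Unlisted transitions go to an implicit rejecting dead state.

Handle the two conditions separately and then intersect. One (4 states) tracks partial matches of the forbidden pattern `qqq`; the other (4 states) tracks the count of `q`s modulo 4. Each combined state is a pair, one component from each; accept when both components accept.
A 16-state machine:
       p  q 
>* A   A  B 
   B   C  D 
   C   C  E 
   D   F  G 
   E   F  H 
   F   F  I 
   G   G  J 
   H   K  J 
   I   K  L 
   J   J  M 
   K   K  N 
 * L   A  M 
   M   M  O 
 * N   A  P 
   O   O  G 
   P   C  O 
(> = start, * = accepting)

start=A; accept=A,L,N; A-p>A; A-q>B; B-p>C; B-q>D; C-p>C; C-q>E; D-p>F; D-q>G; E-p>F; E-q>H; F-p>F; F-q>I; G-p>G; G-q>J; H-p>K; H-q>J; I-p>K; I-q>L; J-p>J; J-q>M; K-p>K; K-q>N; L-p>A; L-q>M; M-p>M; M-q>O; N-p>A; N-q>P; O-p>O; O-q>G; P-p>C; P-q>O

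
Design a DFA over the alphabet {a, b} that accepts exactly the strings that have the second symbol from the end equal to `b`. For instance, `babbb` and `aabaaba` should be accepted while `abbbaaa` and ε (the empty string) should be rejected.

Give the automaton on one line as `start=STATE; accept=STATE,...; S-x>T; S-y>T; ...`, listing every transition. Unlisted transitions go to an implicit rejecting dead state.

A DFA must remember the last 2 symbols (since which symbol is second-to-last isn't known until the input ends). Use one state per possible window of the last ≤2 symbols; accept from those whose window starts with `b`.
        a   b  
>  s0   s1  s2 
   s1   s3  s4 
   s2   s5  s6 
   s3   s3  s4 
   s4   s5  s6 
 * s5   s3  s4 
 * s6   s5  s6 
(> = start, * = accepting)

start=s0; accept=s5,s6; s0-a>s1; s0-b>s2; s1-a>s3; s1-b>s4; s2-a>s5; s2-b>s6; s3-a>s3; s3-b>s4; s4-a>s5; s4-b>s6; s5-a>s3; s5-b>s4; s6-a>s5; s6-b>s6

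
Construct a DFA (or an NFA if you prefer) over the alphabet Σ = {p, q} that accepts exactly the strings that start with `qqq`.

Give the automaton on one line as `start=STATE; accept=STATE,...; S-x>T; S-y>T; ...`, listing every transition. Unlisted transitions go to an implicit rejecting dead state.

start=A; accept=D; A-p>E; A-q>B; B-p>E; B-q>C; C-p>E; C-q>D; D-p>D; D-q>D; E-p>E; E-q>E

Check the first 3 symbols one by one: A through C record how many have matched `qqq` so far; any wrong symbol goes to the dead state E. After all 3 match we enter the accepting sink D.
With 5 states:
       p  q 
>  A   E  B 
   B   E  C 
   C   E  D 
 * D   D  D 
   E   E  E 
(> = start, * = accepting)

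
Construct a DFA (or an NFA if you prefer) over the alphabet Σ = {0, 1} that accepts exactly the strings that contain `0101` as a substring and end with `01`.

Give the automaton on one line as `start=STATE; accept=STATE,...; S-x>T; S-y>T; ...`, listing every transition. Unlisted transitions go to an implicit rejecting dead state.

start=q0; accept=q4; q0-0>q1; q0-1>q0; q1-0>q1; q1-1>q2; q2-0>q3; q2-1>q0; q3-0>q1; q3-1>q4; q4-0>q5; q4-1>q6; q5-0>q5; q5-1>q4; q6-0>q5; q6-1>q6

Run two small machines in parallel and take their product. One (5 states) tracks whether and how much of `0101` has been seen; the other (3 states) tracks how much of the suffix `01` has currently been matched. Each combined state is a pair, one component from each; accept when both components accept.
7 states suffice.
        0   1  
>  q0   q1  q0 
   q1   q1  q2 
   q2   q3  q0 
   q3   q1  q4 
 * q4   q5  q6 
   q5   q5  q4 
   q6   q5  q6 
(> = start, * = accepting)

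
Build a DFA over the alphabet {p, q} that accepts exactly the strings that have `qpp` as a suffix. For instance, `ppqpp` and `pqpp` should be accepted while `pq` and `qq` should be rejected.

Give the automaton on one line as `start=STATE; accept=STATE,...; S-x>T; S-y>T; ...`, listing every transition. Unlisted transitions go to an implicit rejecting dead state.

Let each state record the length of the longest suffix of the input read so far that is also a prefix of `qpp`. s1 means the last symbol is `q`; s2 means the last 2 symbols are `qp`; s3 means the last 3 symbols are `qpp`. Accept only at s3, where the string currently ends in `qpp`.
With 4 states:
        p   q  
>  s0   s0  s1 
   s1   s2  s1 
   s2   s3  s1 
 * s3   s0  s1 
(> = start, * = accepting)

start=s0; accept=s3; s0-p>s0; s0-q>s1; s1-p>s2; s1-q>s1; s2-p>s3; s2-q>s1; s3-p>s0; s3-q>s1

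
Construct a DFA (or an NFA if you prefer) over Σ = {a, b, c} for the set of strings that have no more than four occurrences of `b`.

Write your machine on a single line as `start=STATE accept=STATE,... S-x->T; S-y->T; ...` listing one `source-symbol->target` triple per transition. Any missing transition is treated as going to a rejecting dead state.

Only the number of `b`s matters, and only up to 5. Make a chain q0 → q1 → q2 → q3 → q4 → q5 advanced by each `b` (with q5 absorbing); every other symbol self-loops. The accepting set is {q0, q1, q2, q3, q4}.
6 states suffice.
        a   b   c  
>* q0   q0  q1  q0 
 * q1   q1  q2  q1 
 * q2   q2  q3  q2 
 * q3   q3  q4  q3 
 * q4   q4  q5  q4 
   q5   q5  q5  q5 
(> = start, * = accepting)

start=q0; accept=q0,q1,q2,q3,q4; q0-a->q0; q0-b->q1; q0-c->q0; q1-a->q1; q1-b->q2; q1-c->q1; q2-a->q2; q2-b->q3; q2-c->q2; q3-a->q3; q3-b->q4; q3-c->q3; q4-a->q4; q4-b->q5; q4-c->q4; q5-a->q5; q5-b->q5; q5-c->q5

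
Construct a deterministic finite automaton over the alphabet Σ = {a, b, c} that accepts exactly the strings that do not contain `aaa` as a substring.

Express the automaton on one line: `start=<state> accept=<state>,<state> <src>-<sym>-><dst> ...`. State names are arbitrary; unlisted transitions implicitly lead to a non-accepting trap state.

start=q0 accept=q0,q1,q2 q0-a->q1 q0-b->q0 q0-c->q0 q1-a->q2 q1-b->q0 q1-c->q0 q2-a->q3 q2-b->q0 q2-c->q0 q3-a->q3 q3-b->q3 q3-c->q3

This is the complement of 'contains `aaa`'. Use the same substring-matching states — q0 through q3 holding how much of `aaa` has just been matched — but flip the accepting set: everything except the trap q3 accepts.
4 states suffice.
        a   b   c  
>* q0   q1  q0  q0 
 * q1   q2  q0  q0 
 * q2   q3  q0  q0 
   q3   q3  q3  q3 
(> = start, * = accepting)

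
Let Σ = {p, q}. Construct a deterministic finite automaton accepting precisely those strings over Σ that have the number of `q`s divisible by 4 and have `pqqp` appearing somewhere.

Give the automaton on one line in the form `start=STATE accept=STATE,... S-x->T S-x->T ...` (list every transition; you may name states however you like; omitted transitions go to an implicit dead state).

Build one automaton per condition and run them in lockstep. One (4 states) tracks the count of `q`s modulo 4; the other (5 states) tracks whether and how much of `pqqp` has been seen. Each combined state is a pair, one component from each; accept when both components accept.
          p    q  
>  s0     s1   s2 
   s1     s1   s3 
   s2     s4   s5 
   s3     s4   s6 
   s4     s4   s7 
   s5     s8   s9 
   s6    s10   s9 
   s7     s8  s11 
   s8     s8  s12 
   s9    s13   s0 
   s10   s10  s14 
   s11   s14   s0 
   s12   s13  s15 
   s13   s13  s16 
   s14   s14  s17 
   s15   s17   s2 
   s16    s1  s18 
 * s17   s17  s19 
   s18   s19   s5 
   s19   s19  s10 
(> = start, * = accepting)

start=s0 accept=s17 s0-p->s1 s0-q->s2 s1-p->s1 s1-q->s3 s2-p->s4 s2-q->s5 s3-p->s4 s3-q->s6 s4-p->s4 s4-q->s7 s5-p->s8 s5-q->s9 s6-p->s10 s6-q->s9 s7-p->s8 s7-q->s11 s8-p->s8 s8-q->s12 s9-p->s13 s9-q->s0 s10-p->s10 s10-q->s14 s11-p->s14 s11-q->s0 s12-p->s13 s12-q->s15 s13-p->s13 s13-q->s16 s14-p->s14 s14-q->s17 s15-p->s17 s15-q->s2 s16-p->s1 s16-q->s18 s17-p->s17 s17-q->s19 s18-p->s19 s18-q->s5 s19-p->s19 s19-q->s10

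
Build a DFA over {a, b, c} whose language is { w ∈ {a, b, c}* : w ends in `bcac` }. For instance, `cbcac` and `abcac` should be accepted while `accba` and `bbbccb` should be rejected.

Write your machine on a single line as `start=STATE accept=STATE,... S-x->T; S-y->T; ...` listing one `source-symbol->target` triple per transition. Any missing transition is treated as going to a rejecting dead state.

start=s0; accept=s4; s0-a->s0; s0-b->s1; s0-c->s0; s1-a->s0; s1-b->s1; s1-c->s2; s2-a->s3; s2-b->s1; s2-c->s0; s3-a->s0; s3-b->s1; s3-c->s4; s4-a->s0; s4-b->s1; s4-c->s0

Remember how much of `bcac` the current input suffix matches. State s0 means no match yet; s1 means the last symbol is `b`; s2 means the last 2 symbols are `bc`; s3 means the last 3 symbols are `bca`; s4 means the last 4 symbols are `bcac`. Only s4 accepts. On a mismatch, fall back to the longest proper suffix that is still a prefix of `bcac`.
        a   b   c  
>  s0   s0  s1  s0 
   s1   s0  s1  s2 
   s2   s3  s1  s0 
   s3   s0  s1  s4 
 * s4   s0  s1  s0 
(> = start, * = accepting)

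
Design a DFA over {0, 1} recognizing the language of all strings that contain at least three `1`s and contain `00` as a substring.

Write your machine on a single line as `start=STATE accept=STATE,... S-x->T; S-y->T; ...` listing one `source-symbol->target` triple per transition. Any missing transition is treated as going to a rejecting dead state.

start=S0; accept=S12,S14; S0-0->S1; S0-1->S2; S1-0->S3; S1-1->S2; S2-0->S4; S2-1->S5; S3-0->S3; S3-1->S6; S4-0->S6; S4-1->S5; S5-0->S7; S5-1->S8; S6-0->S6; S6-1->S9; S7-0->S9; S7-1->S8; S8-0->S10; S8-1->S11; S9-0->S9; S9-1->S12; S10-0->S12; S10-1->S11; S11-0->S13; S11-1->S11; S12-0->S12; S12-1->S14; S13-0->S14; S13-1->S11; S14-0->S14; S14-1->S14

Build one automaton per condition and run them in lockstep. One (5 states) tracks the count of `1`s, saturating at 4; the other (3 states) tracks whether and how much of `00` has been seen. Each combined state is a pair, one component from each; accept when both components accept.
          0    1  
>  S0     S1   S2 
   S1     S3   S2 
   S2     S4   S5 
   S3     S3   S6 
   S4     S6   S5 
   S5     S7   S8 
   S6     S6   S9 
   S7     S9   S8 
   S8    S10  S11 
   S9     S9  S12 
   S10   S12  S11 
   S11   S13  S11 
 * S12   S12  S14 
   S13   S14  S11 
 * S14   S14  S14 
(> = start, * = accepting)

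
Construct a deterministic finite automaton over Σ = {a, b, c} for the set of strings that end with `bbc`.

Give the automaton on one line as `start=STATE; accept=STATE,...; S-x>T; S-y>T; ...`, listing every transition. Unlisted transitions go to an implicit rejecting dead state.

start=q0; accept=q3; q0-a>q0; q0-b>q1; q0-c>q0; q1-a>q0; q1-b>q2; q1-c>q0; q2-a>q0; q2-b>q2; q2-c>q3; q3-a>q0; q3-b>q1; q3-c>q0

Remember how much of `bbc` the current input suffix matches. State q0 means no match yet; q1 means the last symbol is `b`; q2 means the last 2 symbols are `bb`; q3 means the last 3 symbols are `bbc`. Only q3 accepts. On a mismatch, fall back to the longest proper suffix that is still a prefix of `bbc`.
A 4-state machine:
        a   b   c  
>  q0   q0  q1  q0 
   q1   q0  q2  q0 
   q2   q0  q2  q3 
 * q3   q0  q1  q0 
(> = start, * = accepting)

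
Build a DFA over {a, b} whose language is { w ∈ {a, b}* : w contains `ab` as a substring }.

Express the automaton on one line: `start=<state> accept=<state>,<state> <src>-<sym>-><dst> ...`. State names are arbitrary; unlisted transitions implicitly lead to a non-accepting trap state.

start=s0 accept=s2 s0-a->s1 s0-b->s0 s1-a->s1 s1-b->s2 s2-a->s2 s2-b->s2

States s0..s1 record the length of the longest prefix of `ab` that matches the current input suffix. Reaching s2 means `ab` has been seen, and we stay there forever. Accept from s2.
A 3-state machine:
        a   b  
>  s0   s1  s0 
   s1   s1  s2 
 * s2   s2  s2 
(> = start, * = accepting)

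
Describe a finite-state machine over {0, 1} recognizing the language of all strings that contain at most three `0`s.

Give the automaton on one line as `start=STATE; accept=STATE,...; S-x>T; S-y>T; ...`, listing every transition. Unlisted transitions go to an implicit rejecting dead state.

start=q0; accept=q0,q1,q2,q3; q0-0>q1; q0-1>q0; q1-0>q2; q1-1>q1; q2-0>q3; q2-1>q2; q3-0>q4; q3-1>q3; q4-0>q4; q4-1>q4

Only the number of `0`s matters, and only up to 4. Make a chain q0 → q1 → q2 → q3 → q4 advanced by each `0` (with q4 absorbing); every other symbol self-loops. The accepting set is {q0, q1, q2, q3}.
A 5-state machine:
        0   1  
>* q0   q1  q0 
 * q1   q2  q1 
 * q2   q3  q2 
 * q3   q4  q3 
   q4   q4  q4 
(> = start, * = accepting)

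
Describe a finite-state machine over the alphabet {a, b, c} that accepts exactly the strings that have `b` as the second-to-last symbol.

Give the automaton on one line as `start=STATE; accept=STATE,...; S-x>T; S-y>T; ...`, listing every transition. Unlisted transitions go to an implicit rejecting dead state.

start=q0; accept=q7,q8,q9; q0-a>q1; q0-b>q2; q0-c>q3; q1-a>q4; q1-b>q5; q1-c>q6; q2-a>q7; q2-b>q8; q2-c>q9; q3-a>q10; q3-b>q11; q3-c>q12; q4-a>q4; q4-b>q5; q4-c>q6; q5-a>q7; q5-b>q8; q5-c>q9; q6-a>q10; q6-b>q11; q6-c>q12; q7-a>q4; q7-b>q5; q7-c>q6; q8-a>q7; q8-b>q8; q8-c>q9; q9-a>q10; q9-b>q11; q9-c>q12; q10-a>q4; q10-b>q5; q10-c>q6; q11-a>q7; q11-b>q8; q11-c>q9; q12-a>q10; q12-b>q11; q12-c>q12

A DFA must remember the last 2 symbols (since which symbol is second-to-last isn't known until the input ends). Use one state per possible window of the last ≤2 symbols; accept from those whose window starts with `b`.
13 states suffice.
          a    b    c  
>  q0     q1   q2   q3 
   q1     q4   q5   q6 
   q2     q7   q8   q9 
   q3    q10  q11  q12 
   q4     q4   q5   q6 
   q5     q7   q8   q9 
   q6    q10  q11  q12 
 * q7     q4   q5   q6 
 * q8     q7   q8   q9 
 * q9    q10  q11  q12 
   q10    q4   q5   q6 
   q11    q7   q8   q9 
   q12   q10  q11  q12 
(> = start, * = accepting)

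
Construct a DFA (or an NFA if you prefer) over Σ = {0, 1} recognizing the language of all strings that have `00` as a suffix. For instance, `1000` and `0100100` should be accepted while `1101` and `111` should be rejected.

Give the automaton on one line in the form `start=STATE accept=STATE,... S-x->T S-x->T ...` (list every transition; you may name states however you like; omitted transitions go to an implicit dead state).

Let each state record the length of the longest suffix of the input read so far that is also a prefix of `00`. s1 means the last symbol is `0`; s2 means the last 2 symbols are `00`. Accept only at s2, where the string currently ends in `00`.
3 states suffice.
        0   1  
>  s0   s1  s0 
   s1   s2  s0 
 * s2   s2  s0 
(> = start, * = accepting)

start=s0 accept=s2 s0-0->s1 s0-1->s0 s1-0->s2 s1-1->s0 s2-0->s2 s2-1->s0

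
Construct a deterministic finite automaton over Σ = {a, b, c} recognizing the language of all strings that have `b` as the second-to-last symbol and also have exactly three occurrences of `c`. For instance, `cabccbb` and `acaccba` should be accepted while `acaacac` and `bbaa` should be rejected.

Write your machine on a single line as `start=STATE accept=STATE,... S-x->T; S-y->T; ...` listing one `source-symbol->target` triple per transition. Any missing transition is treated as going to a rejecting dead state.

start=S0; accept=S5,S8; S0-a->S0; S0-b->S0; S0-c->S1; S1-a->S1; S1-b->S1; S1-c->S2; S2-a->S2; S2-b->S3; S2-c->S4; S3-a->S2; S3-b->S3; S3-c->S5; S4-a->S4; S4-b->S6; S4-c->S7; S5-a->S4; S5-b->S6; S5-c->S7; S6-a->S5; S6-b->S8; S6-c->S7; S7-a->S7; S7-b->S7; S7-c->S7; S8-a->S5; S8-b->S8; S8-c->S7

Run two small machines in parallel and take their product. One (13 states) tracks the last 2 symbols read; the other (5 states) tracks the count of `c`s, saturating at 4. Each combined state is a pair, one component from each; accept when both components accept. Minimizing collapses redundant product states.
A 9-state machine:
        a   b   c  
>  S0   S0  S0  S1 
   S1   S1  S1  S2 
   S2   S2  S3  S4 
   S3   S2  S3  S5 
   S4   S4  S6  S7 
 * S5   S4  S6  S7 
   S6   S5  S8  S7 
   S7   S7  S7  S7 
 * S8   S5  S8  S7 
(> = start, * = accepting)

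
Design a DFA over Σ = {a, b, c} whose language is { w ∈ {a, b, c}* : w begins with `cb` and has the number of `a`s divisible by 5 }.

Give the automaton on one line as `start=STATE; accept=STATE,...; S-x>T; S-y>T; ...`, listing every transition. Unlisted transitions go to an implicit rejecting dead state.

Run two small machines in parallel and take their product. One (4 states) tracks whether the input so far still matches the prefix `cb`; the other (5 states) tracks the count of `a`s modulo 5. Each combined state is a pair, one component from each; accept when both components accept. Minimizing collapses redundant product states.
        a   b   c  
>  s0   s1  s1  s2 
   s1   s1  s1  s1 
   s2   s1  s3  s1 
 * s3   s4  s3  s3 
   s4   s5  s4  s4 
   s5   s6  s5  s5 
   s6   s7  s6  s6 
   s7   s3  s7  s7 
(> = start, * = accepting)

start=s0; accept=s3; s0-a>s1; s0-b>s1; s0-c>s2; s1-a>s1; s1-b>s1; s1-c>s1; s2-a>s1; s2-b>s3; s2-c>s1; s3-a>s4; s3-b>s3; s3-c>s3; s4-a>s5; s4-b>s4; s4-c>s4; s5-a>s6; s5-b>s5; s5-c>s5; s6-a>s7; s6-b>s6; s6-c>s6; s7-a>s3; s7-b>s7; s7-c>s7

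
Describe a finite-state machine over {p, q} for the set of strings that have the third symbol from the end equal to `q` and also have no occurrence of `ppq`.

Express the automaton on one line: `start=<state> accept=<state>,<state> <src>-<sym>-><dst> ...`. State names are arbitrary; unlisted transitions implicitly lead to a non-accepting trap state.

Run two small machines in parallel and take their product. The first has 15 states tracking the last 3 symbols read; the second has 4 states tracking partial matches of the forbidden pattern `ppq`. A product state is a pair (one from each), accepting exactly when both do. Minimizing collapses redundant product states.
With 10 states:
       p  q 
>  A   B  C 
   B   D  C 
   C   E  F 
   D   D  D 
   E   G  H 
   F   I  J 
 * G   D  D 
 * H   E  F 
 * I   G  H 
 * J   I  J 
(> = start, * = accepting)

start=A accept=G,H,I,J A-p->B A-q->C B-p->D B-q->C C-p->E C-q->F D-p->D D-q->D E-p->G E-q->H F-p->I F-q->J G-p->D G-q->D H-p->E H-q->F I-p->G I-q->H J-p->I J-q->J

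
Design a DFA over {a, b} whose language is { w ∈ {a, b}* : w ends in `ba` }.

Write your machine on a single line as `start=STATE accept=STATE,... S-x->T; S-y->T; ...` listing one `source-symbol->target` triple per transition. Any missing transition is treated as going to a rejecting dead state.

Let each state record the length of the longest suffix of the input read so far that is also a prefix of `ba`. q1 means the last symbol is `b`; q2 means the last 2 symbols are `ba`. Accept only at q2, where the string currently ends in `ba`.
3 states suffice.
        a   b  
>  q0   q0  q1 
   q1   q2  q1 
 * q2   q0  q1 
(> = start, * = accepting)

start=q0; accept=q2; q0-a->q0; q0-b->q1; q1-a->q2; q1-b->q1; q2-a->q0; q2-b->q1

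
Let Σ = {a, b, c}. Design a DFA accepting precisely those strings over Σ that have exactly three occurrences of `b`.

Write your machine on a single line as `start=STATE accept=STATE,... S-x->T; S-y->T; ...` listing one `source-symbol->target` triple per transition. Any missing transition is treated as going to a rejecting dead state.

start=s0; accept=s3; s0-a->s0; s0-b->s1; s0-c->s0; s1-a->s1; s1-b->s2; s1-c->s1; s2-a->s2; s2-b->s3; s2-c->s2; s3-a->s3; s3-b->s4; s3-c->s3; s4-a->s4; s4-b->s4; s4-c->s4

Count `b`s, saturating at 4: states s0 through s3 mean 0 through 3 `b`s seen; s4 means more than 3. Each `b` increments (capped at s4); other symbols loop. Accept from {s3}.
5 states suffice.
        a   b   c  
>  s0   s0  s1  s0 
   s1   s1  s2  s1 
   s2   s2  s3  s2 
 * s3   s3  s4  s3 
   s4   s4  s4  s4 
(> = start, * = accepting)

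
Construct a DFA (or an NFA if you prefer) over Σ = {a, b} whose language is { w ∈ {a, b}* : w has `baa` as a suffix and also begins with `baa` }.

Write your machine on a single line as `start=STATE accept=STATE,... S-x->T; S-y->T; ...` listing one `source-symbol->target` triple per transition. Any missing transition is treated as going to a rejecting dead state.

start=S0; accept=S6; S0-a->S1; S0-b->S2; S1-a->S1; S1-b->S3; S2-a->S4; S2-b->S3; S3-a->S5; S3-b->S3; S4-a->S6; S4-b->S3; S5-a->S7; S5-b->S3; S6-a->S8; S6-b->S9; S7-a->S1; S7-b->S3; S8-a->S8; S8-b->S9; S9-a->S10; S9-b->S9; S10-a->S6; S10-b->S9

Run two small machines in parallel and take their product. One (4 states) tracks how much of the suffix `baa` has currently been matched; the other (5 states) tracks whether the input so far still matches the prefix `baa`. Each combined state is a pair, one component from each; accept when both components accept.
An 11-state machine:
          a    b  
>  S0     S1   S2 
   S1     S1   S3 
   S2     S4   S3 
   S3     S5   S3 
   S4     S6   S3 
   S5     S7   S3 
 * S6     S8   S9 
   S7     S1   S3 
   S8     S8   S9 
   S9    S10   S9 
   S10    S6   S9 
(> = start, * = accepting)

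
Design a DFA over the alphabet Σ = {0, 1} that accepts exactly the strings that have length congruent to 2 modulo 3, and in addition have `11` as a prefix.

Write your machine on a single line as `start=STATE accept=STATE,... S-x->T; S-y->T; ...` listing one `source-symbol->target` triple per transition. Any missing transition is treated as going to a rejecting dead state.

Run two small machines in parallel and take their product. The first has 3 states tracking the input length modulo 3; the second has 4 states tracking whether the input so far still matches the prefix `11`. A product state is a pair (one from each), accepting exactly when both do.
8 states suffice.
        0   1  
>  q0   q1  q2 
   q1   q3  q3 
   q2   q3  q4 
   q3   q5  q5 
 * q4   q6  q6 
   q5   q1  q1 
   q6   q7  q7 
   q7   q4  q4 
(> = start, * = accepting)

start=q0; accept=q4; q0-0->q1; q0-1->q2; q1-0->q3; q1-1->q3; q2-0->q3; q2-1->q4; q3-0->q5; q3-1->q5; q4-0->q6; q4-1->q6; q5-0->q1; q5-1->q1; q6-0->q7; q6-1->q7; q7-0->q4; q7-1->q4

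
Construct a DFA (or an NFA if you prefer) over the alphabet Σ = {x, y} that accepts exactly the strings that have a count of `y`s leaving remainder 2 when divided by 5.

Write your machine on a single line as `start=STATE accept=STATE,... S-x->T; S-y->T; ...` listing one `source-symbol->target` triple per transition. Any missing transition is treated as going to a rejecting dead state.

Keep the running count of `y`s modulo 5: each `y` advances along the cycle q0 → q1 → q2 → q3 → q4 → q0 while other symbols loop. Accept at q2.
        x   y  
>  q0   q0  q1 
   q1   q1  q2 
 * q2   q2  q3 
   q3   q3  q4 
   q4   q4  q0 
(> = start, * = accepting)

start=q0; accept=q2; q0-x->q0; q0-y->q1; q1-x->q1; q1-y->q2; q2-x->q2; q2-y->q3; q3-x->q3; q3-y->q4; q4-x->q4; q4-y->q0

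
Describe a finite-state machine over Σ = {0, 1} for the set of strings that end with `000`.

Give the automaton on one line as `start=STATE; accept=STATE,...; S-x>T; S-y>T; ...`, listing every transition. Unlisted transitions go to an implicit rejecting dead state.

start=A; accept=D; A-0>B; A-1>A; B-0>C; B-1>A; C-0>D; C-1>A; D-0>D; D-1>A

Let each state record the length of the longest suffix of the input read so far that is also a prefix of `000`. B means the last symbol is `0`; C means the last 2 symbols are `00`; D means the last 3 symbols are `000`. Accept only at D, where the string currently ends in `000`.
A 4-state machine:
       0  1 
>  A   B  A 
   B   C  A 
   C   D  A 
 * D   D  A 
(> = start, * = accepting)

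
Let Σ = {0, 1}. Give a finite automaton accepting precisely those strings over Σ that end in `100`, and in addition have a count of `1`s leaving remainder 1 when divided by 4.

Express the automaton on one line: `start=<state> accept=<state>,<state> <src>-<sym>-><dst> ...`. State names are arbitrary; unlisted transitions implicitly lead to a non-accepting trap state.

start=A accept=E A-0->A A-1->B B-0->C B-1->D C-0->E C-1->D D-0->F D-1->G E-0->H E-1->D F-0->I F-1->G G-0->J G-1->K H-0->H H-1->D I-0->L I-1->G J-0->M J-1->K K-0->N K-1->B L-0->L L-1->G M-0->O M-1->K N-0->P N-1->B O-0->O O-1->K P-0->A P-1->B

Build one automaton per condition and run them in lockstep. The first has 4 states tracking how much of the suffix `100` has currently been matched; the second has 4 states tracking the count of `1`s modulo 4. A product state is a pair (one from each), accepting exactly when both do.
With 16 states:
       0  1 
>  A   A  B 
   B   C  D 
   C   E  D 
   D   F  G 
 * E   H  D 
   F   I  G 
   G   J  K 
   H   H  D 
   I   L  G 
   J   M  K 
   K   N  B 
   L   L  G 
   M   O  K 
   N   P  B 
   O   O  K 
   P   A  B 
(> = start, * = accepting)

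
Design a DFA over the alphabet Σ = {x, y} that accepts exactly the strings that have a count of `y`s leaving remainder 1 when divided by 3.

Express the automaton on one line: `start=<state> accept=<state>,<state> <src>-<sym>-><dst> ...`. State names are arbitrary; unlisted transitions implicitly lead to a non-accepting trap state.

The only thing that matters is how many `y`s have appeared, reduced mod 3. Use one state per residue: q0 for 0, …, q2 for 2. Reading `y` moves to the next residue; anything else stays put. q1 is accepting.
        x   y  
>  q0   q0  q1 
 * q1   q1  q2 
   q2   q2  q0 
(> = start, * = accepting)

start=q0 accept=q1 q0-x->q0 q0-y->q1 q1-x->q1 q1-y->q2 q2-x->q2 q2-y->q0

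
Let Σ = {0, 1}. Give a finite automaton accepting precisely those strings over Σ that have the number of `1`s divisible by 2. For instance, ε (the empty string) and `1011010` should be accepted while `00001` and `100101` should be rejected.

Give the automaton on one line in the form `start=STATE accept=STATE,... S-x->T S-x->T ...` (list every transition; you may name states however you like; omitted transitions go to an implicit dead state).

The only thing that matters is how many `1`s have appeared, reduced mod 2. Use one state per residue: q0 for 0, …, q1 for 1. Reading `1` moves to the next residue; anything else stays put. q0 is accepting.
A 2-state machine:
        0   1  
>* q0   q0  q1 
   q1   q1  q0 
(> = start, * = accepting)

start=q0 accept=q0 q0-0->q0 q0-1->q1 q1-0->q1 q1-1->q0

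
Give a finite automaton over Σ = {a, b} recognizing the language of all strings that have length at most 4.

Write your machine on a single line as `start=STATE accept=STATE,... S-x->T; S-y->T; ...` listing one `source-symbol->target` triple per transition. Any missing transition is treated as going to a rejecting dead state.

start=S0; accept=S0,S1,S2,S3,S4; S0-a->S1; S0-b->S1; S1-a->S2; S1-b->S2; S2-a->S3; S2-b->S3; S3-a->S4; S3-b->S4; S4-a->S5; S4-b->S5; S5-a->S5; S5-b->S5

We only need to distinguish lengths 0, 1, …, 4, and '>4'. Chain S0 → S1 → S2 → S3 → S4 → S5 on every symbol, with S5 looping. Accepting states: {S0, S1, S2, S3, S4}.
With 6 states:
        a   b  
>* S0   S1  S1 
 * S1   S2  S2 
 * S2   S3  S3 
 * S3   S4  S4 
 * S4   S5  S5 
   S5   S5  S5 
(> = start, * = accepting)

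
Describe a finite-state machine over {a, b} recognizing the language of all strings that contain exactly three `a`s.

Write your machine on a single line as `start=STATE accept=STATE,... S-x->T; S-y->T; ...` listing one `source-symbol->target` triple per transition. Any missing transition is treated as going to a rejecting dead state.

Only the number of `a`s matters, and only up to 4. Make a chain q0 → q1 → q2 → q3 → q4 advanced by each `a` (with q4 absorbing); every other symbol self-loops. The accepting set is {q3}.
With 5 states:
        a   b  
>  q0   q1  q0 
   q1   q2  q1 
   q2   q3  q2 
 * q3   q4  q3 
   q4   q4  q4 
(> = start, * = accepting)

start=q0; accept=q3; q0-a->q1; q0-b->q0; q1-a->q2; q1-b->q1; q2-a->q3; q2-b->q2; q3-a->q4; q3-b->q3; q4-a->q4; q4-b->q4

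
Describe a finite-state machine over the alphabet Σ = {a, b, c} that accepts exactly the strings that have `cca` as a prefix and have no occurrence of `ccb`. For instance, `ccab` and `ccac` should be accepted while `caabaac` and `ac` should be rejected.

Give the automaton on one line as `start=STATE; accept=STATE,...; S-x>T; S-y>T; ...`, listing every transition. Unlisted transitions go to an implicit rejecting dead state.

start=q0; accept=q6,q8,q9; q0-a>q1; q0-b>q1; q0-c>q2; q1-a>q1; q1-b>q1; q1-c>q3; q2-a>q1; q2-b>q1; q2-c>q4; q3-a>q1; q3-b>q1; q3-c>q5; q4-a>q6; q4-b>q7; q4-c>q5; q5-a>q1; q5-b>q7; q5-c>q5; q6-a>q6; q6-b>q6; q6-c>q8; q7-a>q7; q7-b>q7; q7-c>q7; q8-a>q6; q8-b>q6; q8-c>q9; q9-a>q6; q9-b>q10; q9-c>q9; q10-a>q10; q10-b>q10; q10-c>q10

Build one automaton per condition and run them in lockstep. The first has 5 states tracking whether the input so far still matches the prefix `cca`; the second has 4 states tracking partial matches of the forbidden pattern `ccb`. A product state is a pair (one from each), accepting exactly when both do.
With 11 states:
          a    b    c  
>  q0     q1   q1   q2 
   q1     q1   q1   q3 
   q2     q1   q1   q4 
   q3     q1   q1   q5 
   q4     q6   q7   q5 
   q5     q1   q7   q5 
 * q6     q6   q6   q8 
   q7     q7   q7   q7 
 * q8     q6   q6   q9 
 * q9     q6  q10   q9 
   q10   q10  q10  q10 
(> = start, * = accepting)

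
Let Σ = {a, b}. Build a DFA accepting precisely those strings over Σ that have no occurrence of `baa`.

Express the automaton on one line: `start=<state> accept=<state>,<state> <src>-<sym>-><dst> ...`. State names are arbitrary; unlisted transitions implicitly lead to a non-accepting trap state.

start=s0 accept=s0,s1,s2 s0-a->s0 s0-b->s1 s1-a->s2 s1-b->s1 s2-a->s3 s2-b->s1 s3-a->s3 s3-b->s3

This is the complement of 'contains `baa`'. Use the same substring-matching states — s0 through s3 holding how much of `baa` has just been matched — but flip the accepting set: everything except the trap s3 accepts.
        a   b  
>* s0   s0  s1 
 * s1   s2  s1 
 * s2   s3  s1 
   s3   s3  s3 
(> = start, * = accepting)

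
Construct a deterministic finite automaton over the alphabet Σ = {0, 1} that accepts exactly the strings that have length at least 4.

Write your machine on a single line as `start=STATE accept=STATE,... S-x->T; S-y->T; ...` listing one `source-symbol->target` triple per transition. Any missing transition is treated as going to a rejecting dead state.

Count input length up to 5: every symbol moves from s0 toward s5, which means 'more than 4' and absorbs. Accept from {s4, s5}.
With 6 states:
        0   1  
>  s0   s1  s1 
   s1   s2  s2 
   s2   s3  s3 
   s3   s4  s4 
 * s4   s5  s5 
 * s5   s5  s5 
(> = start, * = accepting)

start=s0; accept=s4,s5; s0-0->s1; s0-1->s1; s1-0->s2; s1-1->s2; s2-0->s3; s2-1->s3; s3-0->s4; s3-1->s4; s4-0->s5; s4-1->s5; s5-0->s5; s5-1->s5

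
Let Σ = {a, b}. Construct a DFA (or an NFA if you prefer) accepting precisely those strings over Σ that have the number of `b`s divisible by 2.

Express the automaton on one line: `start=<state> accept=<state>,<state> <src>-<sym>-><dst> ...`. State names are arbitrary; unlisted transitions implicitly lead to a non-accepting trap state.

start=q0 accept=q0 q0-a->q0 q0-b->q1 q1-a->q1 q1-b->q0

Keep the running count of `b`s modulo 2: each `b` advances along the cycle q0 → q1 → q0 while other symbols loop. Accept at q0.
        a   b  
>* q0   q0  q1 
   q1   q1  q0 
(> = start, * = accepting)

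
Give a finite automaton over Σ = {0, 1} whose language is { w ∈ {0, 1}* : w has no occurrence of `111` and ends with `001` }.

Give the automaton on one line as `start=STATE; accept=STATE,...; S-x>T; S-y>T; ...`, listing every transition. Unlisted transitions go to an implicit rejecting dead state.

Build one automaton per condition and run them in lockstep. The first has 4 states tracking partial matches of the forbidden pattern `111`; the second has 4 states tracking how much of the suffix `001` has currently been matched. A product state is a pair (one from each), accepting exactly when both do. Minimizing collapses redundant product states.
A 7-state machine:
        0   1  
>  S0   S1  S2 
   S1   S3  S2 
   S2   S1  S4 
   S3   S3  S5 
   S4   S1  S6 
 * S5   S1  S4 
   S6   S6  S6 
(> = start, * = accepting)

start=S0; accept=S5; S0-0>S1; S0-1>S2; S1-0>S3; S1-1>S2; S2-0>S1; S2-1>S4; S3-0>S3; S3-1>S5; S4-0>S1; S4-1>S6; S5-0>S1; S5-1>S4; S6-0>S6; S6-1>S6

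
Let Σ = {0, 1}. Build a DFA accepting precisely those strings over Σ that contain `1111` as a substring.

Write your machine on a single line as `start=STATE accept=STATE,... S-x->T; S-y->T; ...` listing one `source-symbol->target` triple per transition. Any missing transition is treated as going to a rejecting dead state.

States s0..s3 record the length of the longest prefix of `1111` that matches the current input suffix. Reaching s4 means `1111` has been seen, and we stay there forever. Accept from s4.
With 5 states:
        0   1  
>  s0   s0  s1 
   s1   s0  s2 
   s2   s0  s3 
   s3   s0  s4 
 * s4   s4  s4 
(> = start, * = accepting)

start=s0; accept=s4; s0-0->s0; s0-1->s1; s1-0->s0; s1-1->s2; s2-0->s0; s2-1->s3; s3-0->s0; s3-1->s4; s4-0->s4; s4-1->s4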